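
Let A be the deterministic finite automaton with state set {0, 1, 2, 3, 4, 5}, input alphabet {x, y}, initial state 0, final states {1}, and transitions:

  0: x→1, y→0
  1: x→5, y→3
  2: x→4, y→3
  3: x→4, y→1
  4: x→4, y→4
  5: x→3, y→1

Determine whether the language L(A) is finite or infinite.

infinite

State 0 is reachable from the start and can reach an accepting state, and it lies on the cycle 0 → 0.
Traversing that cycle any number of times yields accepted strings of unbounded length, so the language is infinite.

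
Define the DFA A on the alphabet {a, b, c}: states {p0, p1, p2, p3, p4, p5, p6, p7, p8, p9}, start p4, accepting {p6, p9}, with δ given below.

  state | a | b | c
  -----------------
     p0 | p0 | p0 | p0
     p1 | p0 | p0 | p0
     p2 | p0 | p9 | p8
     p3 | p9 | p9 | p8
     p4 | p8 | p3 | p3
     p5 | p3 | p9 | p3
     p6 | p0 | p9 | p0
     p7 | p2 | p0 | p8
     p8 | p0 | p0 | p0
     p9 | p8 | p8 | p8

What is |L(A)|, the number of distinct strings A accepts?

4

The useful subgraph on states {p3, p4, p9} is acyclic, so L(A) is finite; the longest accepting path visits 3 useful states, giving maximum string length 2.
Counting accepting paths from p4 by length: 4 of length 2. Total 4.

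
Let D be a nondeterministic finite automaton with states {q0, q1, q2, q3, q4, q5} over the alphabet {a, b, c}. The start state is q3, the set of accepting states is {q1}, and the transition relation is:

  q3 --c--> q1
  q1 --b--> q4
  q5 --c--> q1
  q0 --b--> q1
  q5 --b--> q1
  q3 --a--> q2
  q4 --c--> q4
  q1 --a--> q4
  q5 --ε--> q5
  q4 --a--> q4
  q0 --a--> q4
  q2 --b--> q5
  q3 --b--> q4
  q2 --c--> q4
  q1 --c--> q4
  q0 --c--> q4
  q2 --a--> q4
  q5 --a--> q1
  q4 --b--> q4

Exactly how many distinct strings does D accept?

4

The useful subgraph on states {q1, q2, q3, q5} is acyclic, so L(D) is finite; the longest accepting path visits 4 useful states, giving maximum string length 3.
Counting accepting paths from q3 by length: 1 of length 1, 3 of length 3. Total 4.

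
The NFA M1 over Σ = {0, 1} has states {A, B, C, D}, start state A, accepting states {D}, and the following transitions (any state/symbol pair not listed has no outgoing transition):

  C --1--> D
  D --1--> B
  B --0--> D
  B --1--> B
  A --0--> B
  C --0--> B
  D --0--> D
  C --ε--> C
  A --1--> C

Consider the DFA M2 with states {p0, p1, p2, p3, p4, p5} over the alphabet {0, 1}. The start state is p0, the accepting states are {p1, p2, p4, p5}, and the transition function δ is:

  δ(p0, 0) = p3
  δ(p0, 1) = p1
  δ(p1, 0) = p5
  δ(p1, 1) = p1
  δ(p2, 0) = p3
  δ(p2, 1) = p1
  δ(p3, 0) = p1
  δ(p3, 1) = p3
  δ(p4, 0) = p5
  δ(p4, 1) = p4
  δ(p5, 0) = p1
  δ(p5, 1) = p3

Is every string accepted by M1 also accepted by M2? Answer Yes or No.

Yes

Exploring the product automaton M1 × M2 from the start pair (A, p0), following both machines on each input symbol, reaches 7 state pairs: (A, p0), (B, p3), (C, p1), (D, p1), (B, p5), (D, p5), (B, p1).
M1 accepts in {D} and M2 accepts in {p1, p2, p4, p5}. The reachable pairs whose M1-component is accepting are (D, p1), (D, p5); in each of them the M2-component is accepting too, so the product for L(M1) \ L(M2) (M1-component accepting, M2-component rejecting) has no reachable accepting pair and the difference is empty.
Hence every string in L(M1) is also in L(M2).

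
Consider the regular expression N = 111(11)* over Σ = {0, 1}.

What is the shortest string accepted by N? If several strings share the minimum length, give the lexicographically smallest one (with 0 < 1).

111

By inspection of the expression, no string of length less than 3 matches, and 111 is the lexicographically first match of length 3.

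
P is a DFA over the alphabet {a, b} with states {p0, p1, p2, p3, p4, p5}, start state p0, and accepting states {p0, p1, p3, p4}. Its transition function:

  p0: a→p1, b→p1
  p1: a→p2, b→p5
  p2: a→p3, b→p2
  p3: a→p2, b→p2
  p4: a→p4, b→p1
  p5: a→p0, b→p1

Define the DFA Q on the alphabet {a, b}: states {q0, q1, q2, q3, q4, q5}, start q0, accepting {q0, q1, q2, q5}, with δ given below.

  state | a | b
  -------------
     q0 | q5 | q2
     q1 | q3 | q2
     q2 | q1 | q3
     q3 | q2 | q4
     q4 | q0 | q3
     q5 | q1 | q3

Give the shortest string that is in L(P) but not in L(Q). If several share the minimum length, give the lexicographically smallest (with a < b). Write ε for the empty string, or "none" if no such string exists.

aaa

The string aaa is accepted by P but not by Q.
No shorter string lies in the difference, and aaa is the lexicographically first length-3 string in L(P) \ L(Q).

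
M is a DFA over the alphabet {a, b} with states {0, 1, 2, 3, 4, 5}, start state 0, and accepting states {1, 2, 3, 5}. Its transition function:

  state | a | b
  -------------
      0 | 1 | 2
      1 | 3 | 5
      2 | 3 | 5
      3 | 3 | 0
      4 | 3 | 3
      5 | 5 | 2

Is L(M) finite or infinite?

infinite

State 0 is reachable from the start and can reach an accepting state, and it lies on the cycle 0 → 1 → 3 → 0.
Traversing that cycle any number of times yields accepted strings of unbounded length, so the language is infinite.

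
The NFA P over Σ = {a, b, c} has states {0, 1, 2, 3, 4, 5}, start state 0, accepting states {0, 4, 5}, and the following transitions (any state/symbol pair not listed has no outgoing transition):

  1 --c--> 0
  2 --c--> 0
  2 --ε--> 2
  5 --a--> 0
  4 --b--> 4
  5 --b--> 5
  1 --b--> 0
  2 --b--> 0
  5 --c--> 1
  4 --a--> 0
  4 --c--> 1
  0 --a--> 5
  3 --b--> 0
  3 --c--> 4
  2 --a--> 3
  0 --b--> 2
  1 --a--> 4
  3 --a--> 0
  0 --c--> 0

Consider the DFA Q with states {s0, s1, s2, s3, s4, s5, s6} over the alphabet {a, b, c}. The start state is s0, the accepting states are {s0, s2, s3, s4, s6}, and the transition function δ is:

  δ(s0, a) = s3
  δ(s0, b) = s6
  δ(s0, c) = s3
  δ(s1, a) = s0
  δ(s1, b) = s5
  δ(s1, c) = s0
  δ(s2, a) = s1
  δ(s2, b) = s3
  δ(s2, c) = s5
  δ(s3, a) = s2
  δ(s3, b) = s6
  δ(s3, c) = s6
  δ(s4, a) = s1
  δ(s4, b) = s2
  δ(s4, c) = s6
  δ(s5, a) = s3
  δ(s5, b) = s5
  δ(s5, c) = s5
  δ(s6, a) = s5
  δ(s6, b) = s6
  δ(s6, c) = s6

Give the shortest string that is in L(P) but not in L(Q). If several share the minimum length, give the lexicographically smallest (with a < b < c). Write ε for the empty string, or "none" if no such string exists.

The string aaa is accepted by P but not by Q.
No shorter string lies in the difference, and aaa is the lexicographically first length-3 string in L(P) \ L(Q).

aaa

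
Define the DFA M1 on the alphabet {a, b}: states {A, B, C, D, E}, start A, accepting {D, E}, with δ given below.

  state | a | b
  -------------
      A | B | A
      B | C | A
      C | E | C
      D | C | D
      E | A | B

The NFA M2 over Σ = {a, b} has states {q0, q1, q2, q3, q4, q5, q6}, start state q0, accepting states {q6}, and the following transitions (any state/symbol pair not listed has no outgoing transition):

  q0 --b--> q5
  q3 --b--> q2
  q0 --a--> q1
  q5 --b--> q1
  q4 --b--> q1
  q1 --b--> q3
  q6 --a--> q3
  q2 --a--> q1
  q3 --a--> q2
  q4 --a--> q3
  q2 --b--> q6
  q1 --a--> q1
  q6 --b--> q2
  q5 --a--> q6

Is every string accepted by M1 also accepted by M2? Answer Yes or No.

No

The string aaa is in L(M1) but not in L(M2).
So L(M1) ⊄ L(M2).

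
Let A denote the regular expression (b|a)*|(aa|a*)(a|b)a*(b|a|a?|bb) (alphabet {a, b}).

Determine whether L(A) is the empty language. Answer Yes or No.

The empty string ε matches the expression, so it belongs to L(A).
Since L(A) contains at least one string, it is not empty.

No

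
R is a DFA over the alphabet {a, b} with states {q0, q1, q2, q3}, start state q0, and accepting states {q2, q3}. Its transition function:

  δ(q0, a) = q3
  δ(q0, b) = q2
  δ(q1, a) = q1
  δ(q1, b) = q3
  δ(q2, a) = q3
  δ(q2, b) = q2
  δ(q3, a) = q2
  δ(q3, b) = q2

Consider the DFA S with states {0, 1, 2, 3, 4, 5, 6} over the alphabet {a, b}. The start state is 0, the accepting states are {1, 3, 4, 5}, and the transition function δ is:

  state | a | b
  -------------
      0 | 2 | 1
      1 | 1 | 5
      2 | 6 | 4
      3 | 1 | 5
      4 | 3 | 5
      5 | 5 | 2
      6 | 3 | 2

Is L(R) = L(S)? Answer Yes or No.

No

The string a is accepted by R but rejected by S.
So L(R) ≠ L(S).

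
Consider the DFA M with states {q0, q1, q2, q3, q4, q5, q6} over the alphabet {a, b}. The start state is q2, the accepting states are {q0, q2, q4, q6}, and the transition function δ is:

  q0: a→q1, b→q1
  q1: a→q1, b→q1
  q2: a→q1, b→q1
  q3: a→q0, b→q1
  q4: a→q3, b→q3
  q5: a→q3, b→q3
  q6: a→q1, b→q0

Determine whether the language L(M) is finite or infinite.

The useful states (reachable from q2 and able to reach an accepting state) are {q2}.
Restricted to these states the transition graph has no cycle, so every accepting path has bounded length and L is finite.

finite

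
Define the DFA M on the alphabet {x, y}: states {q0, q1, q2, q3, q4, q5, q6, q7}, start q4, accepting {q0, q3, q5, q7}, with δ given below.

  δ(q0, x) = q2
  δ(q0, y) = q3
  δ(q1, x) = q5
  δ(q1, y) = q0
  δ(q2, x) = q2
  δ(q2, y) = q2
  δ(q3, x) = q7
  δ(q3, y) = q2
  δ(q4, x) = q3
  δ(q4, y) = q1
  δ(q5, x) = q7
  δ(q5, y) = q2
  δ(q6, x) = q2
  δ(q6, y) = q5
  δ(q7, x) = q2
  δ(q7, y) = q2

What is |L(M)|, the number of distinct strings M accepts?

7

The useful subgraph on states {q0, q1, q3, q4, q5, q7} is acyclic, so L(M) is finite; the longest accepting path visits 5 useful states, giving maximum string length 4.
Counting accepting paths from q4 by length: 1 of length 1, 3 of length 2, 2 of length 3, 1 of length 4. Total 7.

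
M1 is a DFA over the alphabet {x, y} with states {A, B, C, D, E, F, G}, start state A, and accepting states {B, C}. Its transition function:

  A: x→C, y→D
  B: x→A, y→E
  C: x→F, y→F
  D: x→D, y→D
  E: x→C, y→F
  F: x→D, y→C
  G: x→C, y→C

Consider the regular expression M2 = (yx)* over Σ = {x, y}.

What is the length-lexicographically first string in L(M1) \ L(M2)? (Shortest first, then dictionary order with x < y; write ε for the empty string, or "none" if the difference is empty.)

x

The string x is accepted by M1 but not by M2.
No shorter string lies in the difference, and x is the lexicographically first length-1 string in L(M1) \ L(M2).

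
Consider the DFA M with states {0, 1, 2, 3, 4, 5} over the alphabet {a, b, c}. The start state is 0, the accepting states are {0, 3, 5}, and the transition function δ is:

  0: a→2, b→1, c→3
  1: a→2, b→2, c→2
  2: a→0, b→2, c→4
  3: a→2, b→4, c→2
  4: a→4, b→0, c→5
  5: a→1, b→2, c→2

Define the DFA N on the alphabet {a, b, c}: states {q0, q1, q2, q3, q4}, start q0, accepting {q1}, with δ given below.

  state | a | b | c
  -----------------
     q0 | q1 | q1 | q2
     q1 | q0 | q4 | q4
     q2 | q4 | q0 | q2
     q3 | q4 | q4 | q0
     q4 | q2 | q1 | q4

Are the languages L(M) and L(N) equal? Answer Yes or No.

No

The empty string ε is accepted by M but rejected by N.
So L(M) ≠ L(N).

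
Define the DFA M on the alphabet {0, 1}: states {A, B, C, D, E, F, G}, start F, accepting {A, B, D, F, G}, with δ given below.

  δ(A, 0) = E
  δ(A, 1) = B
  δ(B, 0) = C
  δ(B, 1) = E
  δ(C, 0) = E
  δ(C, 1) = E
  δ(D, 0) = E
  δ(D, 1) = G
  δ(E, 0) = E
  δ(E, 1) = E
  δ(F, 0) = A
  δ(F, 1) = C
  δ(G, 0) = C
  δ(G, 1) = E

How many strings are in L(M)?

The useful subgraph on states {A, B, F} is acyclic, so L(M) is finite; the longest accepting path visits 3 useful states, giving maximum string length 2.
Counting accepting paths from F by length: 1 of length 0, 1 of length 1, 1 of length 2. Total 3.

3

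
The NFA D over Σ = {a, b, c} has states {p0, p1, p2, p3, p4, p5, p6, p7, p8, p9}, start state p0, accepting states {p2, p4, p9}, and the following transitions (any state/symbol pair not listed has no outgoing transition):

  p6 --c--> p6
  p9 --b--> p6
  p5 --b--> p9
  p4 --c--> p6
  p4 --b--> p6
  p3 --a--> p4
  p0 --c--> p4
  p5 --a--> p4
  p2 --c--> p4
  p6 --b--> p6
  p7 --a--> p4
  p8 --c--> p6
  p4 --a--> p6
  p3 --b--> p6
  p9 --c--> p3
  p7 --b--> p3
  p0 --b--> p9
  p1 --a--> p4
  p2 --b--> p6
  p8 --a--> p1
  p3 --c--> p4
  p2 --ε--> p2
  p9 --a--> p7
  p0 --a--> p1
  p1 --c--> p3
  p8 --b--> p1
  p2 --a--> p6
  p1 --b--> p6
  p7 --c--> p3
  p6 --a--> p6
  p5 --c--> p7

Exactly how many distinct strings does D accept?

12

The useful subgraph on states {p0, p1, p3, p4, p7, p9} is acyclic, so L(D) is finite; the longest accepting path visits 5 useful states, giving maximum string length 4.
Counting accepting paths from p0 by length: 2 of length 1, 1 of length 2, 5 of length 3, 4 of length 4. Total 12.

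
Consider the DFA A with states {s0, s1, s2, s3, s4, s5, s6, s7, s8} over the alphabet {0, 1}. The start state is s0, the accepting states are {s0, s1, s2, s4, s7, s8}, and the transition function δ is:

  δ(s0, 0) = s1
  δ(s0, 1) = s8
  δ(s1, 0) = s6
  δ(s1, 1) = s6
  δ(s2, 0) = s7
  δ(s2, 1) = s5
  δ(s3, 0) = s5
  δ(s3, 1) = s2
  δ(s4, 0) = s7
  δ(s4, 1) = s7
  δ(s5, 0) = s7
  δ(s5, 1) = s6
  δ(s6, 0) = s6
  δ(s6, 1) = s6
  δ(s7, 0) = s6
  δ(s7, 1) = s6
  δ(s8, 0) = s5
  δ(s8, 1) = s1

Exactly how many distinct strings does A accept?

The useful subgraph on states {s0, s1, s5, s7, s8} is acyclic, so L(A) is finite; the longest accepting path visits 4 useful states, giving maximum string length 3.
Counting accepting paths from s0 by length: 1 of length 0, 2 of length 1, 1 of length 2, 1 of length 3. Total 5.

5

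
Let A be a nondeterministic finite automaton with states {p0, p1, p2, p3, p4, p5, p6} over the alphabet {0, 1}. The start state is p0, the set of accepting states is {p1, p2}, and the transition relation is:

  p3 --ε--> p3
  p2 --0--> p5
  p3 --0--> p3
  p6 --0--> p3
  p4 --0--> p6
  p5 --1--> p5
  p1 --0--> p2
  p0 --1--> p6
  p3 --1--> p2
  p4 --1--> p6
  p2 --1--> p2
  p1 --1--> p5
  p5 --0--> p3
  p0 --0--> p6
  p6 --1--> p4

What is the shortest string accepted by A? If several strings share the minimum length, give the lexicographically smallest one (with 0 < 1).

A breadth-first search from p0 reaches an accepting state first via the path p0 → p6 → p3 → p2 on input 001.
No string of length < 3 is accepted (BFS exhausts all shorter strings without reaching an accepting state), and 001 is the lexicographically least accepting string of length 3.

001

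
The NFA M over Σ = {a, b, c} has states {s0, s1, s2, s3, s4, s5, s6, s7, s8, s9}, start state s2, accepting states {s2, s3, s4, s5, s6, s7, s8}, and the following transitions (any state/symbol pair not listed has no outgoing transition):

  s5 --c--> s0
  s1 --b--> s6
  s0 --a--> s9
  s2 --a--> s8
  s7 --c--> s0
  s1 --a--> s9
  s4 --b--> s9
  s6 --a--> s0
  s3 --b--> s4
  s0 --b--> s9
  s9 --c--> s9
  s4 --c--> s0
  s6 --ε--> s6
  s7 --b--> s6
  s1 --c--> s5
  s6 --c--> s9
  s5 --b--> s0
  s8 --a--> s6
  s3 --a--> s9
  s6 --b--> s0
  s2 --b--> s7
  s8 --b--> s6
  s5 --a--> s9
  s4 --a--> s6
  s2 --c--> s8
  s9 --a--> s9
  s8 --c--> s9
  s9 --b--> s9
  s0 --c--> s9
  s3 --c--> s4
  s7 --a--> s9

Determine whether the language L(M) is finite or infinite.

The useful states (reachable from s2 and able to reach an accepting state) are {s2, s6, s7, s8}.
Restricted to these states the transition graph has no cycle, so every accepting path has bounded length and L is finite.

finite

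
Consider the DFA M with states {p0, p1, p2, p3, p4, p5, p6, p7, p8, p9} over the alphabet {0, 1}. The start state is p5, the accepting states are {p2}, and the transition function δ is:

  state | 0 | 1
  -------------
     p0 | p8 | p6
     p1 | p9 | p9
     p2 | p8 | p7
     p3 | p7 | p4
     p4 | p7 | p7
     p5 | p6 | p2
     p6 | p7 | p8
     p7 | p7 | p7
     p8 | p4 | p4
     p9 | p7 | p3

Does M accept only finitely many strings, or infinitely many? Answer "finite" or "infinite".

finite

The useful states (reachable from p5 and able to reach an accepting state) are {p2, p5}.
Restricted to these states the transition graph has no cycle, so every accepting path has bounded length and L is finite.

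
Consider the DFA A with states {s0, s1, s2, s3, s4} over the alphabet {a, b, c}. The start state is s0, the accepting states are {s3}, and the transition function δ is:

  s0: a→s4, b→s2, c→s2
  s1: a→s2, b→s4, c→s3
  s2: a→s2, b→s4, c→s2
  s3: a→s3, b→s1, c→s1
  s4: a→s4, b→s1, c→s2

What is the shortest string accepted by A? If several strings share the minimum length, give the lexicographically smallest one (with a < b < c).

abc

A breadth-first search from s0 reaches an accepting state first via the path s0 → s4 → s1 → s3 on input abc.
No string of length < 3 is accepted (BFS exhausts all shorter strings without reaching an accepting state), and abc is the lexicographically least accepting string of length 3.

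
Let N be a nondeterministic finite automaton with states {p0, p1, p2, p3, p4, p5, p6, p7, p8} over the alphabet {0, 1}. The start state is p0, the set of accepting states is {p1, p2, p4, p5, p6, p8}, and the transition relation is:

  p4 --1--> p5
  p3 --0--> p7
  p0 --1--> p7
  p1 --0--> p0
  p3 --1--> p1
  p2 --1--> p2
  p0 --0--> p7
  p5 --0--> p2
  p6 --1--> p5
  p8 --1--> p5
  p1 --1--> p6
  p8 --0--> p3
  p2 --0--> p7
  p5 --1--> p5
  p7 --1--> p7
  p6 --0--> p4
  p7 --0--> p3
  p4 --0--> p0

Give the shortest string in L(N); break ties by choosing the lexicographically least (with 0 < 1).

001

A breadth-first search from p0 reaches an accepting state first via the path p0 → p7 → p3 → p1 on input 001.
No string of length < 3 is accepted (BFS exhausts all shorter strings without reaching an accepting state), and 001 is the lexicographically least accepting string of length 3.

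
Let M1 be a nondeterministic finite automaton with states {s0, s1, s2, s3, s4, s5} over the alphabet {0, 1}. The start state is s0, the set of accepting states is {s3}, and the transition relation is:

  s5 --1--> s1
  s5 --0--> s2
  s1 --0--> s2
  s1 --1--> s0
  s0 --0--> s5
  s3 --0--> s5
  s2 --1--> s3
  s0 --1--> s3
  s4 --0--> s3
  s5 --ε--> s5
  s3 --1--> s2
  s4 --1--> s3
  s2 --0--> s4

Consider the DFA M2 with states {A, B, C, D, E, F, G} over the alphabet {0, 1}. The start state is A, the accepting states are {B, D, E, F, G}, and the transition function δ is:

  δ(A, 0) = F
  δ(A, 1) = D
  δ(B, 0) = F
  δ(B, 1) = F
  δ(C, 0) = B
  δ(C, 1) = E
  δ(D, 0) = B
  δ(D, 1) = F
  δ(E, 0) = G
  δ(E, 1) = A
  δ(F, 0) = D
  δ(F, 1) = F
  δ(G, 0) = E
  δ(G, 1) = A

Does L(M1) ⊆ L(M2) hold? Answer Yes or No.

Yes

Exploring the product automaton M1 × M2 from the start pair (s0, A), following both machines on each input symbol, reaches 15 state pairs: (s0, A), (s5, F), (s3, D), (s2, D), (s1, F), (s5, B), (s2, F), (s4, B), (s3, F), (s0, F), (s4, D), (s5, D), (s3, B), (s2, B), (s4, F).
M1 accepts in {s3} and M2 accepts in {B, D, E, F, G}. The reachable pairs whose M1-component is accepting are (s3, D), (s3, F), (s3, B); in each of them the M2-component is accepting too, so the product for L(M1) \ L(M2) (M1-component accepting, M2-component rejecting) has no reachable accepting pair and the difference is empty.
Hence every string in L(M1) is also in L(M2).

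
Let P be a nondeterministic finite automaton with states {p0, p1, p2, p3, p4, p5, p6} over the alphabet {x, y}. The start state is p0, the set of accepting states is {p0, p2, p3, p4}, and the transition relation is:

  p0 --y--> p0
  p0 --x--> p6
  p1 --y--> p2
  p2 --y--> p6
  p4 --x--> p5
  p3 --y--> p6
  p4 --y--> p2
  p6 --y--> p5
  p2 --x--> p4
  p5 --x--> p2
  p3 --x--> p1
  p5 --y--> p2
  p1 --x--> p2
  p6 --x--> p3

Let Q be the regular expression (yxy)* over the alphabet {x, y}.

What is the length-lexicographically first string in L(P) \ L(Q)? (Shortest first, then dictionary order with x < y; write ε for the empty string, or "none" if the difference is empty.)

y

The string y is accepted by P but not by Q.
No shorter string lies in the difference, and y is the lexicographically first length-1 string in L(P) \ L(Q).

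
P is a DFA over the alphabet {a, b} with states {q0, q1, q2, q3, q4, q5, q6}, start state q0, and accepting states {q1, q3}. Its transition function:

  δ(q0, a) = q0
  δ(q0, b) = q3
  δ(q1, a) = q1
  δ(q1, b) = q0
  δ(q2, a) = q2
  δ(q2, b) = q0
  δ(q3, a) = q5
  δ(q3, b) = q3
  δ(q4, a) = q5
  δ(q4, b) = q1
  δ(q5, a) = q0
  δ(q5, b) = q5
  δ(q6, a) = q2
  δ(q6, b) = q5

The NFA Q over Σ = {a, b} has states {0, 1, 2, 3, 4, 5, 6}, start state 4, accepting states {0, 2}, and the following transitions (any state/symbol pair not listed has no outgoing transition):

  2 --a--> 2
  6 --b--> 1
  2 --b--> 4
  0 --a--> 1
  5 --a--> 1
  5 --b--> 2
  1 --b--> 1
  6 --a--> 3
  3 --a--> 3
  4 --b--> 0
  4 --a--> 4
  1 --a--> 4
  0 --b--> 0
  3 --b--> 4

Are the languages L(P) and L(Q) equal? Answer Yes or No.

Yes

Exploring the product automaton P × Q from the start pair (q0, 4), following both machines on each input symbol, reaches 3 state pairs: (q0, 4), (q3, 0), (q5, 1).
P accepts in {q1, q3} and Q accepts in {0, 2}. In every reachable pair the two components are either both accepting — (q3, 0) — or both non-accepting, so no string is accepted by exactly one of the machines: L(P) \ L(Q) and L(Q) \ L(P) are both empty.
Hence every string is accepted by P iff it is accepted by Q, and the two languages coincide.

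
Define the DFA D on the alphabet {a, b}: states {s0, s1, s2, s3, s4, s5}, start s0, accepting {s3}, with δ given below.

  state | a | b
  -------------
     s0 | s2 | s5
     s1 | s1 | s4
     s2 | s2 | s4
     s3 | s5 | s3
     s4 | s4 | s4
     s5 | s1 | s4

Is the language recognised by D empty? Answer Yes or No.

Yes

The states reachable from the start state are {s0, s1, s2, s4, s5}.
None of the accepting states {s3} is reachable, so no string is accepted and L(D) = ∅.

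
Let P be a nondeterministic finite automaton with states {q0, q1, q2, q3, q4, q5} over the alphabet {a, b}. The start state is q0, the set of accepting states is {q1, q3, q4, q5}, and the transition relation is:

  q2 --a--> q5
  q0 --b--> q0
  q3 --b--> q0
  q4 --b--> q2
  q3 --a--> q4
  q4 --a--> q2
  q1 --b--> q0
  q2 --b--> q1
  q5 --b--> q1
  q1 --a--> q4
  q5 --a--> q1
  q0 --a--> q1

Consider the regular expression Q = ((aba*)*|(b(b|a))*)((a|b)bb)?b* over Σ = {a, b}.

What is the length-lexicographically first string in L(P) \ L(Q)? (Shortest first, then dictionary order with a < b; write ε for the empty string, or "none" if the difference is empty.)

a

The string a is accepted by P but not by Q.
No shorter string lies in the difference, and a is the lexicographically first length-1 string in L(P) \ L(Q).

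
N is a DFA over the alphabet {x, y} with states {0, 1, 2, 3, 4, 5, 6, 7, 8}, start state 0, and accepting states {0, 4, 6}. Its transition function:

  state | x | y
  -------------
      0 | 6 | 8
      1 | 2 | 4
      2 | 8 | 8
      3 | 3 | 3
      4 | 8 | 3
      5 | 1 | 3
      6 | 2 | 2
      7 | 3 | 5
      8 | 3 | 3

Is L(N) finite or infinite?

finite

The useful states (reachable from 0 and able to reach an accepting state) are {0, 6}.
Restricted to these states the transition graph has no cycle, so every accepting path has bounded length and L is finite.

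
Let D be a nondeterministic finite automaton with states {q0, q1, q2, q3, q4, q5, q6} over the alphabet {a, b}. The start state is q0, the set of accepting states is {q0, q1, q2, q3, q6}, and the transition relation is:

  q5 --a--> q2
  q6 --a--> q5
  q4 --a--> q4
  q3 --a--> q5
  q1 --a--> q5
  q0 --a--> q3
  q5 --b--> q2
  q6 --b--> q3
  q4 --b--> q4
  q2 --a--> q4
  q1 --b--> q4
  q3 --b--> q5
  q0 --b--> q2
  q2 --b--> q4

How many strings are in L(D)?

The useful subgraph on states {q0, q2, q3, q5} is acyclic, so L(D) is finite; the longest accepting path visits 4 useful states, giving maximum string length 3.
Counting accepting paths from q0 by length: 1 of length 0, 2 of length 1, 4 of length 3. Total 7.

7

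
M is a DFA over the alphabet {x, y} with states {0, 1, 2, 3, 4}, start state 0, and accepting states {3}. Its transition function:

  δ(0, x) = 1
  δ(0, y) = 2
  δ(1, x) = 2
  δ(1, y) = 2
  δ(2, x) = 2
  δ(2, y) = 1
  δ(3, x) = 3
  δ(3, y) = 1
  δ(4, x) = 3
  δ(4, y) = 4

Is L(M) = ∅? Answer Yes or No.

The states reachable from the start state are {0, 1, 2}.
None of the accepting states {3} is reachable, so no string is accepted and L(M) = ∅.

Yes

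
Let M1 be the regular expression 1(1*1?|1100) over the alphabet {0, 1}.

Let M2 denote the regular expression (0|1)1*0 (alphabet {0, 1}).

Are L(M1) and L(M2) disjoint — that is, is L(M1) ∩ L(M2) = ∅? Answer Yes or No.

Converting the expression M1 to a DFA (subset construction, then merging equivalent states) gives the minimal DFA with states {r0, r1, r2, r3, r4, r5, r6, r7}, start state r0, accepting states {r2, r3, r4, r6, r7} and transitions r0: 0→r1, 1→r2; r1: 0→r1, 1→r1; r2: 0→r1, 1→r3; r3: 0→r1, 1→r4; r4: 0→r5, 1→r6; r5: 0→r7, 1→r1; r6: 0→r1, 1→r6; r7: 0→r1, 1→r1.
Converting the expression M2 to a DFA (subset construction, then merging equivalent states) gives the minimal DFA with states {t0, t1, t2, t3}, start state t0, accepting states {t2} and transitions t0: 0→t1, 1→t1; t1: 0→t2, 1→t1; t2: 0→t3, 1→t3; t3: 0→t3, 1→t3.
Exploring the product automaton M1 × M2 from the start pair (r0, t0), following both machines on each input symbol, reaches 10 state pairs: (r0, t0), (r1, t1), (r2, t1), (r1, t2), (r3, t1), (r1, t3), (r4, t1), (r5, t2), (r6, t1), (r7, t3).
M1 accepts in {r2, r3, r4, r6, r7} and M2 accepts in {t2}; no reachable pair has both components accepting, so no string drives both machines to acceptance simultaneously and L(M1) ∩ L(M2) = ∅.
So no string is accepted by both, and the intersection is empty.

Yes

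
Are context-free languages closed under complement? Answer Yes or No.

CFLs are closed under union, so if they were also closed under complement they would be closed under intersection by De Morgan (L₁ ∩ L₂ is the complement of the union of the complements). But {aⁿbⁿcᵐ} ∩ {aᵐbⁿcⁿ} = {aⁿbⁿcⁿ} is not context-free although both operands are.

No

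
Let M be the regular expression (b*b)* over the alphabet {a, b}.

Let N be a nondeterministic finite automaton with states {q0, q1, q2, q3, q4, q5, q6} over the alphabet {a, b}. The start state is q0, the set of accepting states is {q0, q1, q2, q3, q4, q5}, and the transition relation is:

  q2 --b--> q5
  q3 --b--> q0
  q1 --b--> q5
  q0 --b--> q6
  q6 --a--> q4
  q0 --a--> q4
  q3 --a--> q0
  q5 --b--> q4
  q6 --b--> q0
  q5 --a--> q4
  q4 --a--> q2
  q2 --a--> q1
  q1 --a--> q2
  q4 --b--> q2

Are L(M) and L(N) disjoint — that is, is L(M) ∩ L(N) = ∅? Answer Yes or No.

The empty string ε is accepted by both M and N.
Hence L(M) ∩ L(N) ≠ ∅.

No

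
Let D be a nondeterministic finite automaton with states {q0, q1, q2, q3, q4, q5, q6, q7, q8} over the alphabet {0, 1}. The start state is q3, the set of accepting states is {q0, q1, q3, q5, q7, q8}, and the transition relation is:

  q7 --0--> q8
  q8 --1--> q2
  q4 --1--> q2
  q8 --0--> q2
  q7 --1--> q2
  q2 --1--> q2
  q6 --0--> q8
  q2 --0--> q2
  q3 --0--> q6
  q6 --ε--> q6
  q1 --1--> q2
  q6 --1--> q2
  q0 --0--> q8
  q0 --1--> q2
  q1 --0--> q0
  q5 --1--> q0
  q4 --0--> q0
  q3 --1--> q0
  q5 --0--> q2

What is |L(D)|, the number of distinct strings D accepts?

The useful subgraph on states {q0, q3, q6, q8} is acyclic, so L(D) is finite; the longest accepting path visits 3 useful states, giving maximum string length 2.
Counting accepting paths from q3 by length: 1 of length 0, 1 of length 1, 2 of length 2. Total 4.

4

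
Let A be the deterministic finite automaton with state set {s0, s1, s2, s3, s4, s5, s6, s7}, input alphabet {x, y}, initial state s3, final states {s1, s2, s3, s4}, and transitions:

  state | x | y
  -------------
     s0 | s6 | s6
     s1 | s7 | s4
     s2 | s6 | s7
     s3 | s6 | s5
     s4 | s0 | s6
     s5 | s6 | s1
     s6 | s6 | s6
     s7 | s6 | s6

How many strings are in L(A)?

3

The useful subgraph on states {s1, s3, s4, s5} is acyclic, so L(A) is finite; the longest accepting path visits 4 useful states, giving maximum string length 3.
Counting accepting paths from s3 by length: 1 of length 0, 1 of length 2, 1 of length 3. Total 3.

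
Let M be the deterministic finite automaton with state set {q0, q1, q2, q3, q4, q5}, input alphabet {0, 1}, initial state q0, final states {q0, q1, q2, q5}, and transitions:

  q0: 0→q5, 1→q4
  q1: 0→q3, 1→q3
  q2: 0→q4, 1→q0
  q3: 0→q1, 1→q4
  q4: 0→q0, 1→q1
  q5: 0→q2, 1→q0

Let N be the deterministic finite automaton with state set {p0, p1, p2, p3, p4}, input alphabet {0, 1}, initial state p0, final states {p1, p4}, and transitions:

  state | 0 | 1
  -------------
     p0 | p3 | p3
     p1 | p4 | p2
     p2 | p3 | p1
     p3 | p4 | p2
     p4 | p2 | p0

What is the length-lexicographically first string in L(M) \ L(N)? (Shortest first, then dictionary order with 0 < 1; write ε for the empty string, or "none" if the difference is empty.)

ε

The empty string ε is accepted by M but not by N.
Since ε is the unique shortest string, it is the required witness.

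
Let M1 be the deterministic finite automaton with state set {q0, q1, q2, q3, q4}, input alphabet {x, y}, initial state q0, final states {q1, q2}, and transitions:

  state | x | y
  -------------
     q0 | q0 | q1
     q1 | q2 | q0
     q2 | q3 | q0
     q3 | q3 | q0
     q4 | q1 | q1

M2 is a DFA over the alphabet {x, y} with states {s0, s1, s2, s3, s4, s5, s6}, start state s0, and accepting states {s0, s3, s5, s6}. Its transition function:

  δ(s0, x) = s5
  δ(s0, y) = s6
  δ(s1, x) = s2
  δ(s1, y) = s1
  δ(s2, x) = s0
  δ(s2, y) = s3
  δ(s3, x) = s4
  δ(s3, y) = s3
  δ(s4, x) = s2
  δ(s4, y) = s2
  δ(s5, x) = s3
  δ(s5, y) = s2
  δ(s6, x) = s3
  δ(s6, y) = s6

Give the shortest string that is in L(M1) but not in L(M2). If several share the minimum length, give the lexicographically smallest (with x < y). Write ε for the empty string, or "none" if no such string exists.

The string xy is accepted by M1 but not by M2.
No shorter string lies in the difference, and xy is the lexicographically first length-2 string in L(M1) \ L(M2).

xy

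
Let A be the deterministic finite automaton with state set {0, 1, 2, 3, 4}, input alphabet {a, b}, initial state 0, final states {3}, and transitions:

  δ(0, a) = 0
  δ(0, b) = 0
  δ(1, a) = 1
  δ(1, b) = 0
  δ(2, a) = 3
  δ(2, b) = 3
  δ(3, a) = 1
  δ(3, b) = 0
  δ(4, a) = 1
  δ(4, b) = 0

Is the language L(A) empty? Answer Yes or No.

The states reachable from the start state are {0}.
None of the accepting states {3} is reachable, so no string is accepted and L(A) = ∅.

Yes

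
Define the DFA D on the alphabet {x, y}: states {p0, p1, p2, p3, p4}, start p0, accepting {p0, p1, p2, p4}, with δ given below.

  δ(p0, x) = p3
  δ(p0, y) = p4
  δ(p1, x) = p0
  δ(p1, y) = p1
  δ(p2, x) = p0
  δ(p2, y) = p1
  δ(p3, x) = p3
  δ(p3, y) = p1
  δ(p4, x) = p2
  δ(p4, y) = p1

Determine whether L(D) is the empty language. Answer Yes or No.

No

The empty string ε is accepted: the run p0 ends in the accepting state p0.
Since at least one string is accepted, L(D) is not empty.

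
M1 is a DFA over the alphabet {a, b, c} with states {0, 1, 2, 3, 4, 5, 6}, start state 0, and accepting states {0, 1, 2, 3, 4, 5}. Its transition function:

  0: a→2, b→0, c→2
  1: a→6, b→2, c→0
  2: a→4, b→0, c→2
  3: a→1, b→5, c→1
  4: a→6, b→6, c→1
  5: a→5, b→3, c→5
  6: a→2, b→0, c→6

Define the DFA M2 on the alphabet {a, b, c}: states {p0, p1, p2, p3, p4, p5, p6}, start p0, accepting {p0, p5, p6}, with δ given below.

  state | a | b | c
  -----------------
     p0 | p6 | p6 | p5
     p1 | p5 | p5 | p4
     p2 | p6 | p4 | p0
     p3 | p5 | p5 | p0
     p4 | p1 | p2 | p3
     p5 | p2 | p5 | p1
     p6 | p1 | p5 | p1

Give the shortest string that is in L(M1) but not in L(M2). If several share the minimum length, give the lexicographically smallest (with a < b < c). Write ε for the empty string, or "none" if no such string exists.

aa

The string aa is accepted by M1 but not by M2.
No shorter string lies in the difference, and aa is the lexicographically first length-2 string in L(M1) \ L(M2).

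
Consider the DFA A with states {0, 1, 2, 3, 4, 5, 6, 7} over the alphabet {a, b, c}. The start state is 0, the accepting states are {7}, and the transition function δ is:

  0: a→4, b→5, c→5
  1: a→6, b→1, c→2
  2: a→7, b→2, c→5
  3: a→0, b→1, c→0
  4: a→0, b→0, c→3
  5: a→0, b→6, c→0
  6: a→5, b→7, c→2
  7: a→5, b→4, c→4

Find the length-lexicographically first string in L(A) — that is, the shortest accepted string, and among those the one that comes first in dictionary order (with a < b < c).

A breadth-first search from 0 reaches an accepting state first via the path 0 → 5 → 6 → 7 on input bbb.
No string of length < 3 is accepted (BFS exhausts all shorter strings without reaching an accepting state), and bbb is the lexicographically least accepting string of length 3.

bbb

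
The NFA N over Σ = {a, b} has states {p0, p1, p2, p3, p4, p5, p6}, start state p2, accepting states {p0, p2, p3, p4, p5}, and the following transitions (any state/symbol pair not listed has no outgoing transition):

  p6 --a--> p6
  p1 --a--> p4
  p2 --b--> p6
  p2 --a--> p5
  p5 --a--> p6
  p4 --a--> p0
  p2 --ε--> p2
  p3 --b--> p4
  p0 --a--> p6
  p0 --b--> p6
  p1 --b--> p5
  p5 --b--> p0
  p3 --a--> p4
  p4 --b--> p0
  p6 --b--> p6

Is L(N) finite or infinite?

The useful states (reachable from p2 and able to reach an accepting state) are {p0, p2, p5}.
Restricted to these states the transition graph has no cycle, so every accepting path has bounded length and L is finite.

finite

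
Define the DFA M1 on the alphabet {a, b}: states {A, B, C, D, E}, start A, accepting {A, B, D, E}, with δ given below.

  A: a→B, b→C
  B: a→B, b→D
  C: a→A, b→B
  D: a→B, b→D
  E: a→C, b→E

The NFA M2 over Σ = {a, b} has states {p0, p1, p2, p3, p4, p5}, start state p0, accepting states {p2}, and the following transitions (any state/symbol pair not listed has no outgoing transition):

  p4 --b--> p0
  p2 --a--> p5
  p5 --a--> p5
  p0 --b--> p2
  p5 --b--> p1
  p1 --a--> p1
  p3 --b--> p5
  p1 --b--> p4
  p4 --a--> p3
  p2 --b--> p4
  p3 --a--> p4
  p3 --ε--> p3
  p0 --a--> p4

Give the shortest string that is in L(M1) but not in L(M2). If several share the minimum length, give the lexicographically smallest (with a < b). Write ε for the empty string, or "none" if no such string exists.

ε

The empty string ε is accepted by M1 but not by M2.
Since ε is the unique shortest string, it is the required witness.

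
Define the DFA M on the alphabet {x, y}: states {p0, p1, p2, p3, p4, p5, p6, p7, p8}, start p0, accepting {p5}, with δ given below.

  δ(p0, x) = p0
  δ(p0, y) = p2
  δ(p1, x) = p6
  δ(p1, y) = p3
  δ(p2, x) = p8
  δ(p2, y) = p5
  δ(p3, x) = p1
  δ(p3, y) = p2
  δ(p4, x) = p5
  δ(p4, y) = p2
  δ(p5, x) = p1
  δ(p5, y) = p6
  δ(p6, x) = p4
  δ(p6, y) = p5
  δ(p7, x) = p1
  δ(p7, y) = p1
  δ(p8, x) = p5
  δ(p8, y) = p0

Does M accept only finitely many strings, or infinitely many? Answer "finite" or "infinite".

State p0 is reachable from the start and can reach an accepting state, and it lies on the cycle p0 → p0.
Traversing that cycle any number of times yields accepted strings of unbounded length, so the language is infinite.

infinite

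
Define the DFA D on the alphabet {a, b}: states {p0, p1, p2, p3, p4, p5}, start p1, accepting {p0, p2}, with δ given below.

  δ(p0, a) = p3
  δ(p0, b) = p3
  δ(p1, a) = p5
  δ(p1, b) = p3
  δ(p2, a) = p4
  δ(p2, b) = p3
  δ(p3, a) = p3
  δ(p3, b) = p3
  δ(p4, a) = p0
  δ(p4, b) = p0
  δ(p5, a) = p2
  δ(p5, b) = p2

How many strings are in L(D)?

The useful subgraph on states {p0, p1, p2, p4, p5} is acyclic, so L(D) is finite; the longest accepting path visits 5 useful states, giving maximum string length 4.
Counting accepting paths from p1 by length: 2 of length 2, 4 of length 4. Total 6.

6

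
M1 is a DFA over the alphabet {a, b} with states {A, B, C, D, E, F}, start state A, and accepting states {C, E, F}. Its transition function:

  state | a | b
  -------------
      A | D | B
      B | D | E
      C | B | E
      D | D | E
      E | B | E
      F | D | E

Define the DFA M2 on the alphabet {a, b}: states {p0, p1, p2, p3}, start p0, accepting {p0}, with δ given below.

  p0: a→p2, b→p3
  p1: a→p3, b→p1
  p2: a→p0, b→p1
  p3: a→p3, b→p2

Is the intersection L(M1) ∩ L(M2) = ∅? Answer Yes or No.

Exploring the product automaton M1 × M2 from the start pair (A, p0), following both machines on each input symbol, reaches 9 state pairs: (A, p0), (D, p2), (B, p3), (D, p0), (E, p1), (D, p3), (E, p2), (E, p3), (B, p0).
M1 accepts in {C, E, F} and M2 accepts in {p0}; no reachable pair has both components accepting, so no string drives both machines to acceptance simultaneously and L(M1) ∩ L(M2) = ∅.
So no string is accepted by both, and the intersection is empty.

Yes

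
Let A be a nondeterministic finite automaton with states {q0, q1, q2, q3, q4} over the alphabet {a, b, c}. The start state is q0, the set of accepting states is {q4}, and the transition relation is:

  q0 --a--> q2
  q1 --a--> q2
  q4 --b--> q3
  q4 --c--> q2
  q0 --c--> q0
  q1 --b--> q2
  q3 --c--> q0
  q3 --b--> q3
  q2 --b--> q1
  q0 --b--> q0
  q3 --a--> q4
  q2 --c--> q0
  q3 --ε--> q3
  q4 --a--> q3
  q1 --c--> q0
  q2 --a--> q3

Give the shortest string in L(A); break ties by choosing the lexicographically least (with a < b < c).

A breadth-first search from q0 reaches an accepting state first via the path q0 → q2 → q3 → q4 on input aaa.
No string of length < 3 is accepted (BFS exhausts all shorter strings without reaching an accepting state), and aaa is the lexicographically least accepting string of length 3.

aaa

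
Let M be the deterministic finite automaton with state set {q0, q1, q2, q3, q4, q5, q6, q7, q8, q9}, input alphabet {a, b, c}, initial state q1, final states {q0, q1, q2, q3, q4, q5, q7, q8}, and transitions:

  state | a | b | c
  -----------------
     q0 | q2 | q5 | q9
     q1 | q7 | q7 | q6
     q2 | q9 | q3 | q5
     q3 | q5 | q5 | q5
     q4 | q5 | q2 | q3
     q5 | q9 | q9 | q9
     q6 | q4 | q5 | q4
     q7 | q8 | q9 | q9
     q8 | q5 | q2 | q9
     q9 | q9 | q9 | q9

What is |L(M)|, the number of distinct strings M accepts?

44

The useful subgraph on states {q1, q2, q3, q4, q5, q6, q7, q8} is acyclic, so L(M) is finite; the longest accepting path visits 6 useful states, giving maximum string length 5.
Counting accepting paths from q1 by length: 1 of length 0, 2 of length 1, 5 of length 2, 10 of length 3, 14 of length 4, 12 of length 5. Total 44.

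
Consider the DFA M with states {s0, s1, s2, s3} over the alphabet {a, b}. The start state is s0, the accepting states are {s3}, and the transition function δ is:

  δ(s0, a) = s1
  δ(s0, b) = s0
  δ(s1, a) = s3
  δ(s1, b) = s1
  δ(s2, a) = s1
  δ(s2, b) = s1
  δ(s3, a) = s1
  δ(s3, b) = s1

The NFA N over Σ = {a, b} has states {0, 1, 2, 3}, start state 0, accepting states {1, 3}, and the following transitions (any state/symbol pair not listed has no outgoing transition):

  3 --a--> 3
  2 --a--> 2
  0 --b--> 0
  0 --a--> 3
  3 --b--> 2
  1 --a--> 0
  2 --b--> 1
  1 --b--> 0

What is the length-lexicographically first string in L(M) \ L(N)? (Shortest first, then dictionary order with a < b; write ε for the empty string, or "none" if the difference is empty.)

aba

The string aba is accepted by M but not by N.
No shorter string lies in the difference, and aba is the lexicographically first length-3 string in L(M) \ L(N).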